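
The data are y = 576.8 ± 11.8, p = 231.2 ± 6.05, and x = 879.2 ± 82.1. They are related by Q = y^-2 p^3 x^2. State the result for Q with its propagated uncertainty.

Since Q is a product/quotient, work with relative uncertainties:
  (-2·δy/y)² = (-2×0.0205)² = 0.00167;  (3·δp/p)² = (3×0.0262)² = 0.00616;  (2·δx/x)² = (2×0.0934)² = 0.0349
δQ/Q = √(0.0427) = 0.207
Q = 2.871e+07, so δQ = 0.207 × 2.871e+07 = 5.93e+06.

(2.871 ± 0.593) × 10^7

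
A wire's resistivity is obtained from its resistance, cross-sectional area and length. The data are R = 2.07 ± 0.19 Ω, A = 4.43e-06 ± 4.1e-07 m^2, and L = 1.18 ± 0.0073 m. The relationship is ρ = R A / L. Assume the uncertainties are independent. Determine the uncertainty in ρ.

For a monomial ρ ∝ R, A, L^-1, fractional errors add in quadrature:
  (1·δR/R)² = (1×0.0918)² = 0.00842;  (1·δA/A)² = (1×0.0926)² = 0.00857;  (-1·δL/L)² = (-1×0.00619)² = 3.83e-05
δρ/ρ = √(0.0170) = 0.130
ρ = 7.77e-06 Ω·m, so δρ = 0.130 × 7.77e-06 = 1.01e-06 Ω·m.

1.01e-06 Ω·m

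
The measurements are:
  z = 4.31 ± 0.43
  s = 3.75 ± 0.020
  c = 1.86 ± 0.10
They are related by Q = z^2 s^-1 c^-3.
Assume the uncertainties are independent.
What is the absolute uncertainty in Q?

0.198

Each factor contributes (exponent × relative error)² to (δQ/Q)²:
  (2·δz/z)² = (2×0.0998)² = 0.0398;  (-1·δs/s)² = (-1×0.00533)² = 2.84e-05;  (-3·δc/c)² = (-3×0.0538)² = 0.0260
δQ/Q = √(0.0659) = 0.257
Q = 0.770, so δQ = 0.257 × 0.770 = 0.198.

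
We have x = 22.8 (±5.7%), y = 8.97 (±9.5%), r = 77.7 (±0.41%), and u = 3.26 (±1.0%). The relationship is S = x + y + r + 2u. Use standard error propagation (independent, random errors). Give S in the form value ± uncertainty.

S is a linear combination, so absolute uncertainties add in quadrature:
  (δx)² = 1.69;  (δy)² = 0.726;  (δr)² = 0.101;  (2·δu)² = 0.00425
δS = √(2.52) = 1.59
S = 116.

116 ± 1.59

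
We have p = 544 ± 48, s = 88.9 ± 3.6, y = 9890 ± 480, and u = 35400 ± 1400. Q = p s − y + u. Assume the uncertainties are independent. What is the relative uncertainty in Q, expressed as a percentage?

6.66%

Let w = p·s = 48400. δw/w = √((1·δp/p)² + (1·δs/s)²) = √(0.00779 + 0.00164) = 0.0971, so δw = 4700.
Q = w − y + u: δQ = √(δw² + δy² + δu²) = √(2.2e+07 + 2.3e+05 + 1.96e+06) = 4920
Q = 73900, so δQ/Q = 4920/73900 = 0.0666.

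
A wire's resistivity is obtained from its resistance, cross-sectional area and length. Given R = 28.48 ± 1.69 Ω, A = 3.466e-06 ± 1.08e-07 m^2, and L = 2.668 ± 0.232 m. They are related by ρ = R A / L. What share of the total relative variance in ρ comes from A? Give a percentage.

8.06%

(δρ/ρ)² = (1·δR/R)² + (1·δA/A)² + (-1·δL/L)²
  R term: (1×0.0593)² = 0.00352
  A term: (1×0.0312)² = 0.000971
  L term: (-1×0.0870)² = 0.00756
Total = 0.0121. Share from A = 0.000971/0.0121 = 0.0806.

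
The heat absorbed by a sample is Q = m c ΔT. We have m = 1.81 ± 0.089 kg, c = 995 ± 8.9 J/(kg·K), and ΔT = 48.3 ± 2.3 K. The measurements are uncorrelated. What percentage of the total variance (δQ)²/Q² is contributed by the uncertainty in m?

50.7%

(δQ/Q)² = (1·δm/m)² + (1·δc/c)² + (1·δΔT/ΔT)²
  m term: (1×0.0492)² = 0.00242
  c term: (1×0.00894)² = 8e-05
  ΔT term: (1×0.0476)² = 0.00227
Total = 0.00477. Share from m = 0.00242/0.00477 = 0.507.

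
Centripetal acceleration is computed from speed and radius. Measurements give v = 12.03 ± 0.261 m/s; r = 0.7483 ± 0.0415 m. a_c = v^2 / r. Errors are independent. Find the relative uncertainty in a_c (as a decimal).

Each factor contributes (exponent × relative error)² to (δa_c/a_c)²:
  (2·δv/v)² = (2×0.0217)² = 0.00188;  (-1·δr/r)² = (-1×0.0555)² = 0.00308
δa_c/a_c = √(0.00496) = 0.0704

0.0704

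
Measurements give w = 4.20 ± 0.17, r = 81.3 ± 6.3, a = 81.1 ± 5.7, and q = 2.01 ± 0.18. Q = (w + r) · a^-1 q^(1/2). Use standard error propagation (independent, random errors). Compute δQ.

Let u = w + r = 85.5. δu = √(δw² + δr²) = √(0.0289 + 39.7) = 6.30, so δu/u = 0.0737.
Q is then a monomial in u, a, q:
δQ/Q = √((δu/u)² + (-1·δa/a)² + (½·δq/q)²) = √(0.00543 + 0.00494 + 0.00200) = 0.111
Q = 1.49, so δQ = 0.111 × 1.49 = 0.166.

0.166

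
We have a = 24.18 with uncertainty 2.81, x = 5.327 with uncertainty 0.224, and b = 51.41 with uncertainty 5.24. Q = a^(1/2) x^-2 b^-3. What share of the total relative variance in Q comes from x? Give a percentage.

(δQ/Q)² = (½·δa/a)² + (-2·δx/x)² + (-3·δb/b)²
  a term: (0.5×0.116)² = 0.00338
  x term: (-2×0.0420)² = 0.00707
  b term: (-3×0.102)² = 0.0935
Total = 0.104. Share from x = 0.00707/0.104 = 0.0680.

6.80%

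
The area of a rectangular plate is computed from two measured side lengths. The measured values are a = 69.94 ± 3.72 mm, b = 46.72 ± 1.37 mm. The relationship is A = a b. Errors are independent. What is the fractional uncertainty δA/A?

0.0607

Each factor contributes (exponent × relative error)² to (δA/A)²:
  (1·δa/a)² = (1×0.0532)² = 0.00283;  (1·δb/b)² = (1×0.0293)² = 0.000860
δA/A = √(0.00369) = 0.0607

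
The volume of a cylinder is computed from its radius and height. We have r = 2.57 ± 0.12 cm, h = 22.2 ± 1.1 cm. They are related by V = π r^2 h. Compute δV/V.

0.106

V is a product of powers, so relative uncertainties combine in quadrature:
  (2·δr/r)² = (2×0.0467)² = 0.00872;  (1·δh/h)² = (1×0.0495)² = 0.00246
δV/V = √(0.0112) = 0.106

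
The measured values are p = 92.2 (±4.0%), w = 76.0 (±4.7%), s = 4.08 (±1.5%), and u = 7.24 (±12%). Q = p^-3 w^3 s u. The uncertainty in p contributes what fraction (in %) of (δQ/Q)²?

(δQ/Q)² = (-3·δp/p)² + (3·δw/w)² + (1·δs/s)² + (1·δu/u)²
  p term: (-3×0.0400)² = 0.0144
  w term: (3×0.0470)² = 0.0199
  s term: (1×0.0150)² = 0.000225
  u term: (1×0.120)² = 0.0144
Total = 0.0489. Share from p = 0.0144/0.0489 = 0.294.

29.4%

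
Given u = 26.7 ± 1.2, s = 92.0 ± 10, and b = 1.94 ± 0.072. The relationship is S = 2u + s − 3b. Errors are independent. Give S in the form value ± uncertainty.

140 ± 10.3

For a sum/difference, combine absolute errors in quadrature:
  (2·δu)² = 5.76;  (δs)² = 100;  (3·δb)² = 0.0467
δS = √(106) = 10.3
S = 140.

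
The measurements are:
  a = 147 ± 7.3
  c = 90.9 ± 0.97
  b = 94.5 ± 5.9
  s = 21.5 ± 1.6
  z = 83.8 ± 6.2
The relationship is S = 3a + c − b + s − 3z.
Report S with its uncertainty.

S is a linear combination, so absolute uncertainties add in quadrature:
  (3·δa)² = 480;  (δc)² = 0.941;  (δb)² = 34.8;  (δs)² = 2.56;  (3·δz)² = 346
δS = √(864) = 29.4
S = 208.

208 ± 29.4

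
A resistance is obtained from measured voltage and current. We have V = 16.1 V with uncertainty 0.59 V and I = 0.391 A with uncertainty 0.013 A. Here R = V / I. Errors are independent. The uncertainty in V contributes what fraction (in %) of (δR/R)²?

(δR/R)² = (1·δV/V)² + (-1·δI/I)²
  V term: (1×0.0366)² = 0.00134
  I term: (-1×0.0332)² = 0.00111
Total = 0.00245. Share from V = 0.00134/0.00245 = 0.549.

54.9%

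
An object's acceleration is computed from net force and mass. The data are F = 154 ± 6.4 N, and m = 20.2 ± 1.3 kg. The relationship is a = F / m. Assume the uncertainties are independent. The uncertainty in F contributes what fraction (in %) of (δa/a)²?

29.4%

(δa/a)² = (1·δF/F)² + (-1·δm/m)²
  F term: (1×0.0416)² = 0.00173
  m term: (-1×0.0644)² = 0.00414
Total = 0.00587. Share from F = 0.00173/0.00587 = 0.294.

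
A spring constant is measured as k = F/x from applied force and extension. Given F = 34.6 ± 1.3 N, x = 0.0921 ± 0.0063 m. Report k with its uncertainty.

Products/powers → add relative errors in quadrature, weighted by exponent:
  (1·δF/F)² = (1×0.0376)² = 0.00141;  (-1·δx/x)² = (-1×0.0684)² = 0.00468
δk/k = √(0.00609) = 0.0780
k = 376 N/m, so δk = 0.0780 × 376 = 29.3 N/m.

376 ± 29.3 N/m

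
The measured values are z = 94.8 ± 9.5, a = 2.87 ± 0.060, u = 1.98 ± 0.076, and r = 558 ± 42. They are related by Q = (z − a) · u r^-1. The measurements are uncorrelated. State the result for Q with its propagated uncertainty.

0.326 ± 0.0435

Let w = z − a = 91.9. δw = √(δz² + δa²) = √(90.2 + 0.00360) = 9.50, so δw/w = 0.103.
Q is then a monomial in w, u, r:
δQ/Q = √((δw/w)² + (1·δu/u)² + (-1·δr/r)²) = √(0.0107 + 0.00147 + 0.00567) = 0.133
Q = 0.326, so δQ = 0.133 × 0.326 = 0.0435.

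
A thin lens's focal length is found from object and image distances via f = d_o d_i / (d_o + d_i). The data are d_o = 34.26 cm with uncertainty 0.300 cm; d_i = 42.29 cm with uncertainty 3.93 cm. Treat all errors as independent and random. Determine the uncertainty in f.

∂f/∂d_o = (d_i/(d_o+d_i))² = 0.305;  ∂f/∂d_i = (d_o/(d_o+d_i))² = 0.200
δf = √((∂f/∂d_o · δd_o)² + (∂f/∂d_i · δd_i)²) = √(0.00838 + 0.620) = 0.792 cm

0.792 cm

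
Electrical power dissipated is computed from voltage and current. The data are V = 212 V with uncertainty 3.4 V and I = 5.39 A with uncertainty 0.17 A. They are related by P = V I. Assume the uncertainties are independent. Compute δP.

40.4 W

For a monomial P ∝ V, I, fractional errors add in quadrature:
  (1·δV/V)² = (1×0.0160)² = 0.000257;  (1·δI/I)² = (1×0.0315)² = 0.000995
δP/P = √(0.00125) = 0.0354
P = 1140 W, so δP = 0.0354 × 1140 = 40.4 W.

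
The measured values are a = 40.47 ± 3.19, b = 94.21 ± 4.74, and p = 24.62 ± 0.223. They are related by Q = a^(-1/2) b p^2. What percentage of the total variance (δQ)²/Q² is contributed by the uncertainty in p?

7.44%

(δQ/Q)² = (−½·δa/a)² + (1·δb/b)² + (2·δp/p)²
  a term: (-0.5×0.0788)² = 0.00155
  b term: (1×0.0503)² = 0.00253
  p term: (2×0.00906)² = 0.000328
Total = 0.00441. Share from p = 0.000328/0.00441 = 0.0744.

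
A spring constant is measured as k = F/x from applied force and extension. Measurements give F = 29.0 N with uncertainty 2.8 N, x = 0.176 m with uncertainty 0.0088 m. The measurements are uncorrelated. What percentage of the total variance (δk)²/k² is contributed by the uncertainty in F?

(δk/k)² = (1·δF/F)² + (-1·δx/x)²
  F term: (1×0.0966)² = 0.00932
  x term: (-1×0.0500)² = 0.00250
Total = 0.0118. Share from F = 0.00932/0.0118 = 0.789.

78.9%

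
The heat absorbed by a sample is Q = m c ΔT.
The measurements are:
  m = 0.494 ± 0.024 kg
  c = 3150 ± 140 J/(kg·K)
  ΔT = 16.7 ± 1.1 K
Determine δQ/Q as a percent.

9.31%

Relative error in a monomial: (δQ/Q)² = Σ (nᵢ · δxᵢ/xᵢ)².
  (1·δm/m)² = (1×0.0486)² = 0.00236;  (1·δc/c)² = (1×0.0444)² = 0.00198;  (1·δΔT/ΔT)² = (1×0.0659)² = 0.00434
δQ/Q = √(0.00867) = 0.0931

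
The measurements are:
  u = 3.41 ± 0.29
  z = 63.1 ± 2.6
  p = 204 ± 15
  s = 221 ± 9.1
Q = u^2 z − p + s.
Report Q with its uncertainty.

751 ± 130

Let w = u^2·z = 734. δw/w = √((2·δu/u)² + (1·δz/z)²) = √(0.0289 + 0.00170) = 0.175, so δw = 128.
Q = w − p + s: δQ = √(δw² + δp² + δs²) = √(16500 + 225 + 82.8) = 130
Q = 751.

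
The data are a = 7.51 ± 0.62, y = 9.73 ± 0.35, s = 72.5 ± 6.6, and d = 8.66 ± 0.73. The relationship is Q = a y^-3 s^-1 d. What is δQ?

For a monomial Q ∝ a, y^-3, s^-1, d, fractional errors add in quadrature:
  (1·δa/a)² = (1×0.0826)² = 0.00682;  (-3·δy/y)² = (-3×0.0360)² = 0.0116;  (-1·δs/s)² = (-1×0.0910)² = 0.00829;  (1·δd/d)² = (1×0.0843)² = 0.00711
δQ/Q = √(0.0339) = 0.184
Q = 0.000974, so δQ = 0.184 × 0.000974 = 0.000179.

0.000179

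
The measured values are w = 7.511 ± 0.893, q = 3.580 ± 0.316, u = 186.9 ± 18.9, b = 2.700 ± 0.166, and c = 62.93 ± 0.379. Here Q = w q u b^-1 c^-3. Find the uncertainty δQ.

0.00142

Q is a product of powers, so relative uncertainties combine in quadrature:
  (1·δw/w)² = (1×0.119)² = 0.0141;  (1·δq/q)² = (1×0.0883)² = 0.00779;  (1·δu/u)² = (1×0.101)² = 0.0102;  (-1·δb/b)² = (-1×0.0615)² = 0.00378;  (-3·δc/c)² = (-3×0.00602)² = 0.000326
δQ/Q = √(0.0363) = 0.190
Q = 0.007469, so δQ = 0.190 × 0.007469 = 0.00142.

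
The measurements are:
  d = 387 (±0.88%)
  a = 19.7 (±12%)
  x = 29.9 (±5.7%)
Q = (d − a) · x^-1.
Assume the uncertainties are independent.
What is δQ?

Let u = d − a = 367. δu = √(δd² + δa²) = √(11.6 + 5.59) = 4.15, so δu/u = 0.0113.
Q is then a monomial in u, x:
δQ/Q = √((δu/u)² + (-1·δx/x)²) = √(0.000127 + 0.00325) = 0.0581
Q = 12.3, so δQ = 0.0581 × 12.3 = 0.714.

0.714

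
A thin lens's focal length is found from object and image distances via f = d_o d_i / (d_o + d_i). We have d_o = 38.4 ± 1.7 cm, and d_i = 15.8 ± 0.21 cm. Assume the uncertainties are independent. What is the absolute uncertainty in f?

0.179 cm

∂f/∂d_o = (d_i/(d_o+d_i))² = 0.0850;  ∂f/∂d_i = (d_o/(d_o+d_i))² = 0.502
δf = √((∂f/∂d_o · δd_o)² + (∂f/∂d_i · δd_i)²) = √(0.0209 + 0.0111) = 0.179 cm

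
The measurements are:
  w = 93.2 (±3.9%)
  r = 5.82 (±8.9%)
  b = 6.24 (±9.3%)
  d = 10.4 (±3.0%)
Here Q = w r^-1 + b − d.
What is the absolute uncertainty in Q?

Let p = w·r^-1 = 16.0. δp/p = √((1·δw/w)² + (-1·δr/r)²) = √(0.00152 + 0.00792) = 0.0972, so δp = 1.56.
Q = p + b − d: δQ = √(δp² + δb² + δd²) = √(2.42 + 0.337 + 0.0973) = 1.69

1.69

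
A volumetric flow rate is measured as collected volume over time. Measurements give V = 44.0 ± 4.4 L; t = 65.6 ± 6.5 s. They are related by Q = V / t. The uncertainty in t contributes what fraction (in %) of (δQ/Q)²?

49.5%

(δQ/Q)² = (1·δV/V)² + (-1·δt/t)²
  V term: (1×0.100)² = 0.0100
  t term: (-1×0.0991)² = 0.00982
Total = 0.0198. Share from t = 0.00982/0.0198 = 0.495.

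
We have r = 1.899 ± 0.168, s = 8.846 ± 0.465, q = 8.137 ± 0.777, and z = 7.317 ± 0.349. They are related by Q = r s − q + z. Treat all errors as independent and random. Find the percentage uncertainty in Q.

12.1%

Let p = r·s = 16.80. δp/p = √((1·δr/r)² + (1·δs/s)²) = √(0.00783 + 0.00276) = 0.103, so δp = 1.73.
Q = p − q + z: δQ = √(δp² + δq² + δz²) = √(2.99 + 0.604 + 0.122) = 1.93
Q = 15.98, so δQ/Q = 1.93/15.98 = 0.121.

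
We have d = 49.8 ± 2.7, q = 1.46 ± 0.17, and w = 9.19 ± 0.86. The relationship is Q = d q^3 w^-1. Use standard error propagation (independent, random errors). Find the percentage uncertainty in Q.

Relative error in a monomial: (δQ/Q)² = Σ (nᵢ · δxᵢ/xᵢ)².
  (1·δd/d)² = (1×0.0542)² = 0.00294;  (3·δq/q)² = (3×0.116)² = 0.122;  (-1·δw/w)² = (-1×0.0936)² = 0.00876
δQ/Q = √(0.134) = 0.366

36.6%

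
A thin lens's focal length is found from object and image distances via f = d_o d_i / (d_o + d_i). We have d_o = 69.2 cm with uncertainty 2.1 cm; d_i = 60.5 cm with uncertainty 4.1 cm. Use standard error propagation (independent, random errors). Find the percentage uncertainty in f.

3.88%

∂f/∂d_o = (d_i/(d_o+d_i))² = 0.218;  ∂f/∂d_i = (d_o/(d_o+d_i))² = 0.285
δf = √((∂f/∂d_o · δd_o)² + (∂f/∂d_i · δd_i)²) = √(0.209 + 1.36) = 1.25 cm
f = 32.3 cm, so δf/f = 1.25/32.3 = 0.0388.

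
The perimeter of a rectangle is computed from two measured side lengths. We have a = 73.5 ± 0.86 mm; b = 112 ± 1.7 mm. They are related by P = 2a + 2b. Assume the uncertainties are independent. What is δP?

3.81 mm

Absolute uncertainties add in quadrature for a linear combination:
  (2·δa)² = 2.96;  (2·δb)² = 11.6
δP = √(14.5) = 3.81 mm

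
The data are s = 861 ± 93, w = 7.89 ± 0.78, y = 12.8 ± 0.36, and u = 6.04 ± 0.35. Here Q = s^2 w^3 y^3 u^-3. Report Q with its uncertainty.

(3.47 ± 1.44) × 10^9

Relative error in a monomial: (δQ/Q)² = Σ (nᵢ · δxᵢ/xᵢ)².
  (2·δs/s)² = (2×0.108)² = 0.0467;  (3·δw/w)² = (3×0.0989)² = 0.0880;  (3·δy/y)² = (3×0.0281)² = 0.00712;  (-3·δu/u)² = (-3×0.0579)² = 0.0302
δQ/Q = √(0.172) = 0.415
Q = 3.47e+09, so δQ = 0.415 × 3.47e+09 = 1.44e+09.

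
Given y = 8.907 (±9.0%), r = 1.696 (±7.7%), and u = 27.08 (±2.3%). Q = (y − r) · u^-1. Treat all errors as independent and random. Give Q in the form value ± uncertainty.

Let w = y − r = 7.211. δw = √(δy² + δr²) = √(0.643 + 0.0171) = 0.812, so δw/w = 0.113.
Q is then a monomial in w, u:
δQ/Q = √((δw/w)² + (-1·δu/u)²) = √(0.0127 + 0.000529) = 0.115
Q = 0.2663, so δQ = 0.115 × 0.2663 = 0.0306.

0.2663 ± 0.0306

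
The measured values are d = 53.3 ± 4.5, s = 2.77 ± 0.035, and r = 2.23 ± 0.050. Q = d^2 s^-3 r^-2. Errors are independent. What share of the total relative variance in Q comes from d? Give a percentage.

(δQ/Q)² = (2·δd/d)² + (-3·δs/s)² + (-2·δr/r)²
  d term: (2×0.0844)² = 0.0285
  s term: (-3×0.0126)² = 0.00144
  r term: (-2×0.0224)² = 0.00201
Total = 0.0320. Share from d = 0.0285/0.0320 = 0.892.

89.2%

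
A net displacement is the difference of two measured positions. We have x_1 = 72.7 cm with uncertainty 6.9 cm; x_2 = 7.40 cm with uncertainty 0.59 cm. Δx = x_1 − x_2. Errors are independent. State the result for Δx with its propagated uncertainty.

65.3 ± 6.93 cm

Absolute uncertainties add in quadrature for a linear combination:
  (δx_1)² = 47.6;  (δx_2)² = 0.348
δΔx = √(48.0) = 6.93 cm
Δx = 65.3 cm.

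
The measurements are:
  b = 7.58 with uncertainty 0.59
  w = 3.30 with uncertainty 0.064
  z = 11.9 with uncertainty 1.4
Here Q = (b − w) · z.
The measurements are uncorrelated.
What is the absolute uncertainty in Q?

9.26

Let u = b − w = 4.28. δu = √(δb² + δw²) = √(0.348 + 0.00410) = 0.593, so δu/u = 0.139.
Q is then a monomial in u, z:
δQ/Q = √((δu/u)² + (1·δz/z)²) = √(0.0192 + 0.0138) = 0.182
Q = 50.9, so δQ = 0.182 × 50.9 = 9.26.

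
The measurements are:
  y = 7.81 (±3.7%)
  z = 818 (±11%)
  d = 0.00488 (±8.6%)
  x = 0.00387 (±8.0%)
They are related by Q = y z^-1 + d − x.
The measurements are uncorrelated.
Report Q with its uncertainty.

Let p = y·z^-1 = 0.00955. δp/p = √((1·δy/y)² + (-1·δz/z)²) = √(0.00137 + 0.0121) = 0.116, so δp = 0.00111.
Q = p + d − x: δQ = √(δp² + δd² + δx²) = √(1.23e-06 + 1.76e-07 + 9.59e-08) = 0.00122
Q = 0.0106.

0.0106 ± 0.00122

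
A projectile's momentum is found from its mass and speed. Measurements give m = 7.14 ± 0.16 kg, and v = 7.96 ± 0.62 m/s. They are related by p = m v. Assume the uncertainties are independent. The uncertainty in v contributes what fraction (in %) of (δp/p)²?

(δp/p)² = (1·δm/m)² + (1·δv/v)²
  m term: (1×0.0224)² = 0.000502
  v term: (1×0.0779)² = 0.00607
Total = 0.00657. Share from v = 0.00607/0.00657 = 0.924.

92.4%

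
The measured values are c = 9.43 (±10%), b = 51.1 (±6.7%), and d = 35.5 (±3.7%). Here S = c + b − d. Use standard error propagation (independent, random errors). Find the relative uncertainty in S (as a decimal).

0.151

For a sum/difference, combine absolute errors in quadrature:
  (δc)² = 0.889;  (δb)² = 11.7;  (δd)² = 1.73
δS = √(14.3) = 3.79
S = 25.0, so δS/S = 3.79/25.0 = 0.151.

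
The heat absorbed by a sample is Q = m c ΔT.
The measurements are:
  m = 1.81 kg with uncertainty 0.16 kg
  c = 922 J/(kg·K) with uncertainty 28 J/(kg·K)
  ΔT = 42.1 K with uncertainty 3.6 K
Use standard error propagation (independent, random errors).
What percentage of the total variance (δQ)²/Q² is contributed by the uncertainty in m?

48.7%

(δQ/Q)² = (1·δm/m)² + (1·δc/c)² + (1·δΔT/ΔT)²
  m term: (1×0.0884)² = 0.00781
  c term: (1×0.0304)² = 0.000922
  ΔT term: (1×0.0855)² = 0.00731
Total = 0.0160. Share from m = 0.00781/0.0160 = 0.487.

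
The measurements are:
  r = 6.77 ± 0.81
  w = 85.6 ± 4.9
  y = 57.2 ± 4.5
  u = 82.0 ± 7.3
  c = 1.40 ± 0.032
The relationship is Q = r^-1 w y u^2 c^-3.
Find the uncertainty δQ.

Products/powers → add relative errors in quadrature, weighted by exponent:
  (-1·δr/r)² = (-1×0.120)² = 0.0143;  (1·δw/w)² = (1×0.0572)² = 0.00328;  (1·δy/y)² = (1×0.0787)² = 0.00619;  (2·δu/u)² = (2×0.0890)² = 0.0317;  (-3·δc/c)² = (-3×0.0229)² = 0.00470
δQ/Q = √(0.0602) = 0.245
Q = 1.77e+06, so δQ = 0.245 × 1.77e+06 = 4.35e+05.

4.35e+05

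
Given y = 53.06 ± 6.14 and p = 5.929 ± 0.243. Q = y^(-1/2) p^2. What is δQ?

Products/powers → add relative errors in quadrature, weighted by exponent:
  (−½·δy/y)² = (-0.5×0.116)² = 0.00335;  (2·δp/p)² = (2×0.0410)² = 0.00672
δQ/Q = √(0.0101) = 0.100
Q = 4.826, so δQ = 0.100 × 4.826 = 0.484.

0.484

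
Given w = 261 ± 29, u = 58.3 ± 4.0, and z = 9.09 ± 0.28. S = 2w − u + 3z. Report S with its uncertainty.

491 ± 58.1

Sums and differences: (δS)² = Σ (cᵢ δxᵢ)².
  (2·δw)² = 3360;  (δu)² = 16.0;  (3·δz)² = 0.706
δS = √(3380) = 58.1
S = 491.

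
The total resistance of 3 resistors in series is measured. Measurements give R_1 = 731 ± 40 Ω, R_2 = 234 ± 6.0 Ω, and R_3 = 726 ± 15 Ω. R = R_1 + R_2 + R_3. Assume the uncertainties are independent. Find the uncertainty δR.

43.1 Ω

R is a linear combination, so absolute uncertainties add in quadrature:
  (δR_1)² = 1600;  (δR_2)² = 36.0;  (δR_3)² = 225
δR = √(1860) = 43.1 Ω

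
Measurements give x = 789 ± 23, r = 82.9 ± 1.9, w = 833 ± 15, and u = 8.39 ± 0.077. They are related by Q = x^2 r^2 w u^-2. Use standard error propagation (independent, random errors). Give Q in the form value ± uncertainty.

(5.06 ± 0.397) × 10^10

Each factor contributes (exponent × relative error)² to (δQ/Q)²:
  (2·δx/x)² = (2×0.0292)² = 0.00340;  (2·δr/r)² = (2×0.0229)² = 0.00210;  (1·δw/w)² = (1×0.0180)² = 0.000324;  (-2·δu/u)² = (-2×0.00918)² = 0.000337
δQ/Q = √(0.00616) = 0.0785
Q = 5.06e+10, so δQ = 0.0785 × 5.06e+10 = 3.97e+09.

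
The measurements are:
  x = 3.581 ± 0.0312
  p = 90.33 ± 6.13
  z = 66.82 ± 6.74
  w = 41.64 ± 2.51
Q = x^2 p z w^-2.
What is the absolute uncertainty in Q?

Relative error in a monomial: (δQ/Q)² = Σ (nᵢ · δxᵢ/xᵢ)².
  (2·δx/x)² = (2×0.00871)² = 0.000304;  (1·δp/p)² = (1×0.0679)² = 0.00461;  (1·δz/z)² = (1×0.101)² = 0.0102;  (-2·δw/w)² = (-2×0.0603)² = 0.0145
δQ/Q = √(0.0296) = 0.172
Q = 44.64, so δQ = 0.172 × 44.64 = 7.68.

7.68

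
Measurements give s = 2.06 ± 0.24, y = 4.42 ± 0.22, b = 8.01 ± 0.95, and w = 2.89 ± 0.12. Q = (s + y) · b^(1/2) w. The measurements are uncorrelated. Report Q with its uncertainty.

53.0 ± 4.67

Let u = s + y = 6.48. δu = √(δs² + δy²) = √(0.0576 + 0.0484) = 0.326, so δu/u = 0.0502.
Q is then a monomial in u, b, w:
δQ/Q = √((δu/u)² + (½·δb/b)² + (1·δw/w)²) = √(0.00252 + 0.00352 + 0.00172) = 0.0881
Q = 53.0, so δQ = 0.0881 × 53.0 = 4.67.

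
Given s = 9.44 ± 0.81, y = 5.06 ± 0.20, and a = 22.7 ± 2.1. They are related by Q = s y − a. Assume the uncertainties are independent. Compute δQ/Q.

Let p = s·y = 47.8. δp/p = √((1·δs/s)² + (1·δy/y)²) = √(0.00736 + 0.00156) = 0.0945, so δp = 4.51.
Q = p − a: δQ = √(δp² + δa²) = √(20.4 + 4.41) = 4.98
Q = 25.1, so δQ/Q = 4.98/25.1 = 0.199.

0.199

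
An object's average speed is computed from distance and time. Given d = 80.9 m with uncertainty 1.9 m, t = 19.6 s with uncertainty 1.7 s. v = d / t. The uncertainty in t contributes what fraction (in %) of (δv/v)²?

(δv/v)² = (1·δd/d)² + (-1·δt/t)²
  d term: (1×0.0235)² = 0.000552
  t term: (-1×0.0867)² = 0.00752
Total = 0.00807. Share from t = 0.00752/0.00807 = 0.932.

93.2%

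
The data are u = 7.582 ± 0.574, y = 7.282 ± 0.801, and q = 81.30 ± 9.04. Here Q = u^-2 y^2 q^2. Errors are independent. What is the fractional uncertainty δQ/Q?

0.348

Relative error in a monomial: (δQ/Q)² = Σ (nᵢ · δxᵢ/xᵢ)².
  (-2·δu/u)² = (-2×0.0757)² = 0.0229;  (2·δy/y)² = (2×0.110)² = 0.0484;  (2·δq/q)² = (2×0.111)² = 0.0495
δQ/Q = √(0.121) = 0.348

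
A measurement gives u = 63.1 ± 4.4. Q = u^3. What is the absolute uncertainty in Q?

52600

Q ∝ u^3, so δQ/Q = |3| · δu/u = 3 × 0.0697 = 0.209.
Q = 2.51e+05, so δQ = 0.209 × 2.51e+05 = 52600.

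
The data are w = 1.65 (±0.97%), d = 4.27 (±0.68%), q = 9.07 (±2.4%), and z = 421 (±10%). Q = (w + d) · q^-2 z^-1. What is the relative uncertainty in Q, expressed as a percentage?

Let u = w + d = 5.92. δu = √(δw² + δd²) = √(0.000256 + 0.000843) = 0.0332, so δu/u = 0.00560.
Q is then a monomial in u, q, z:
δQ/Q = √((δu/u)² + (-2·δq/q)² + (-1·δz/z)²) = √(3.14e-05 + 0.00230 + 0.0100) = 0.111

11.1%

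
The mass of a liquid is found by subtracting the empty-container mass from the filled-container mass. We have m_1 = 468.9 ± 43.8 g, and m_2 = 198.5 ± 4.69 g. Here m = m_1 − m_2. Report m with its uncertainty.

Absolute uncertainties add in quadrature for a linear combination:
  (δm_1)² = 1920;  (δm_2)² = 22.0
δm = √(1940) = 44.1 g
m = 270.4 g.

270.4 ± 44.1 g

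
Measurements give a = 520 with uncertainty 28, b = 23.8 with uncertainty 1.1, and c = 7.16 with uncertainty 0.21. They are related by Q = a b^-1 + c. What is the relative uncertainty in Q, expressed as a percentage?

Let p = a·b^-1 = 21.8. δp/p = √((1·δa/a)² + (-1·δb/b)²) = √(0.00290 + 0.00214) = 0.0710, so δp = 1.55.
Q = p + c: δQ = √(δp² + δc²) = √(2.40 + 0.0441) = 1.56
Q = 29.0, so δQ/Q = 1.56/29.0 = 0.0539.

5.39%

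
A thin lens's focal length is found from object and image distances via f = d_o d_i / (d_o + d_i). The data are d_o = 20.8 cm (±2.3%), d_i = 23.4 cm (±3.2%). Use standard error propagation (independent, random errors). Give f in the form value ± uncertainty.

11.0 ± 0.213 cm

∂f/∂d_o = (d_i/(d_o+d_i))² = 0.280;  ∂f/∂d_i = (d_o/(d_o+d_i))² = 0.221
δf = √((∂f/∂d_o · δd_o)² + (∂f/∂d_i · δd_i)²) = √(0.0180 + 0.0275) = 0.213 cm
f = 11.0 cm.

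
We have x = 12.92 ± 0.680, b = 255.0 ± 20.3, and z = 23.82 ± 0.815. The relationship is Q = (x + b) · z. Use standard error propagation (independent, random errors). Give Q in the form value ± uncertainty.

Let u = x + b = 267.9. δu = √(δx² + δb²) = √(0.462 + 412) = 20.3, so δu/u = 0.0758.
Q is then a monomial in u, z:
δQ/Q = √((δu/u)² + (1·δz/z)²) = √(0.00575 + 0.00117) = 0.0832
Q = 6382, so δQ = 0.0832 × 6382 = 531.

6382 ± 531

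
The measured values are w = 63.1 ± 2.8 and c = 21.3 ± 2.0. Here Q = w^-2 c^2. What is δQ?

Each factor contributes (exponent × relative error)² to (δQ/Q)²:
  (-2·δw/w)² = (-2×0.0444)² = 0.00788;  (2·δc/c)² = (2×0.0939)² = 0.0353
δQ/Q = √(0.0431) = 0.208
Q = 0.114, so δQ = 0.208 × 0.114 = 0.0237.

0.0237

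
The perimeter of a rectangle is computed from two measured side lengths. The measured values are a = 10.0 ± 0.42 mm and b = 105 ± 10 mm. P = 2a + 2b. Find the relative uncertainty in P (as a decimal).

Absolute uncertainties add in quadrature for a linear combination:
  (2·δa)² = 0.706;  (2·δb)² = 400
δP = √(401) = 20.0 mm
P = 230 mm, so δP/P = 20.0/230 = 0.0870.

0.0870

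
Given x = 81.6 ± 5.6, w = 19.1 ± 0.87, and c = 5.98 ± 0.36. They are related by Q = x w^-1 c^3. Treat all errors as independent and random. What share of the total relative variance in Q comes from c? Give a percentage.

(δQ/Q)² = (1·δx/x)² + (-1·δw/w)² + (3·δc/c)²
  x term: (1×0.0686)² = 0.00471
  w term: (-1×0.0455)² = 0.00207
  c term: (3×0.0602)² = 0.0326
Total = 0.0394. Share from c = 0.0326/0.0394 = 0.828.

82.8%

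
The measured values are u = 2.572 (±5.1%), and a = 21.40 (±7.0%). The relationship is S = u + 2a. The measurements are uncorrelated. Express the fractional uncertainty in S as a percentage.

6.61%

Sums and differences: (δS)² = Σ (cᵢ δxᵢ)².
  (δu)² = 0.0172;  (2·δa)² = 8.98
δS = √(8.99) = 3.00
S = 45.37, so δS/S = 3.00/45.37 = 0.0661.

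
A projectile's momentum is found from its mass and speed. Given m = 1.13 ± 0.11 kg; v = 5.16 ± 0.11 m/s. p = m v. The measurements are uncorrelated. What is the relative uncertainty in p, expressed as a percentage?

9.97%

Each factor contributes (exponent × relative error)² to (δp/p)²:
  (1·δm/m)² = (1×0.0973)² = 0.00948;  (1·δv/v)² = (1×0.0213)² = 0.000454
δp/p = √(0.00993) = 0.0997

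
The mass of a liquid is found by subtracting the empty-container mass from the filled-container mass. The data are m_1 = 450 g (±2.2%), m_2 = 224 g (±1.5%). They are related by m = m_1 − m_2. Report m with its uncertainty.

226 ± 10.5 g

Sums and differences: (δm)² = Σ (cᵢ δxᵢ)².
  (δm_1)² = 98.0;  (δm_2)² = 11.3
δm = √(109) = 10.5 g
m = 226 g.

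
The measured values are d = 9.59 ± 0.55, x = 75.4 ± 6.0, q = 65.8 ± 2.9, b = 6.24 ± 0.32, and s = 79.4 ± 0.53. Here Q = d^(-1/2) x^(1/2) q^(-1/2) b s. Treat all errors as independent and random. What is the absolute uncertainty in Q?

For a monomial Q ∝ d^(-1/2), x^(1/2), q^(-1/2), b, s, fractional errors add in quadrature:
  (−½·δd/d)² = (-0.5×0.0574)² = 0.000822;  (½·δx/x)² = (0.5×0.0796)² = 0.00158;  (−½·δq/q)² = (-0.5×0.0441)² = 0.000486;  (1·δb/b)² = (1×0.0513)² = 0.00263;  (1·δs/s)² = (1×0.00668)² = 4.46e-05
δQ/Q = √(0.00557) = 0.0746
Q = 171, so δQ = 0.0746 × 171 = 12.8.

12.8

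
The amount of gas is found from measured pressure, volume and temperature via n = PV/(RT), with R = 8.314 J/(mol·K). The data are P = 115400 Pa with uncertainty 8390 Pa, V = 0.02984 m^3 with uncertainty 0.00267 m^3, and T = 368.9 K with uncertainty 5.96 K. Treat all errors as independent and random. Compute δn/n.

n is a product of powers, so relative uncertainties combine in quadrature:
  (1·δP/P)² = (1×0.0727)² = 0.00529;  (1·δV/V)² = (1×0.0895)² = 0.00801;  (-1·δT/T)² = (-1×0.0162)² = 0.000261
δn/n = √(0.0136) = 0.116

0.116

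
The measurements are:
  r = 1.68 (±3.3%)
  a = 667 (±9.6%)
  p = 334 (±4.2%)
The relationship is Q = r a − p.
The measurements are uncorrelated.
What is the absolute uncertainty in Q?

115

Let w = r·a = 1120. δw/w = √((1·δr/r)² + (1·δa/a)²) = √(0.00109 + 0.00922) = 0.102, so δw = 114.
Q = w − p: δQ = √(δw² + δp²) = √(12900 + 197) = 115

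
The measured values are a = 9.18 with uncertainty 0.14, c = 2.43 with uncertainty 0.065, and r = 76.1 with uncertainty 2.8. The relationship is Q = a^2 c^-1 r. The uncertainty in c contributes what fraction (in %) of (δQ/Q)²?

23.9%

(δQ/Q)² = (2·δa/a)² + (-1·δc/c)² + (1·δr/r)²
  a term: (2×0.0153)² = 0.000930
  c term: (-1×0.0267)² = 0.000716
  r term: (1×0.0368)² = 0.00135
Total = 0.00300. Share from c = 0.000716/0.00300 = 0.239.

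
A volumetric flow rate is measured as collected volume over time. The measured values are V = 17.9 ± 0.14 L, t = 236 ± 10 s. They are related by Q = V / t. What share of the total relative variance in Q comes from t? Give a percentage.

(δQ/Q)² = (1·δV/V)² + (-1·δt/t)²
  V term: (1×0.00782)² = 6.12e-05
  t term: (-1×0.0424)² = 0.00180
Total = 0.00186. Share from t = 0.00180/0.00186 = 0.967.

96.7%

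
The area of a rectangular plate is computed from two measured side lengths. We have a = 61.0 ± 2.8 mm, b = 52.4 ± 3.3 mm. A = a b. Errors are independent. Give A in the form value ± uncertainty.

3200 ± 249 mm^2

For a monomial A ∝ a, b, fractional errors add in quadrature:
  (1·δa/a)² = (1×0.0459)² = 0.00211;  (1·δb/b)² = (1×0.0630)² = 0.00397
δA/A = √(0.00607) = 0.0779
A = 3200 mm^2, so δA = 0.0779 × 3200 = 249 mm^2.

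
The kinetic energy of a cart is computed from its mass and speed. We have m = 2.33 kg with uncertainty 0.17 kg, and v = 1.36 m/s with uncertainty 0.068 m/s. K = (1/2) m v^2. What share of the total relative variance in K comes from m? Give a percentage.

(δK/K)² = (1·δm/m)² + (2·δv/v)²
  m term: (1×0.0730)² = 0.00532
  v term: (2×0.0500)² = 0.0100
Total = 0.0153. Share from m = 0.00532/0.0153 = 0.347.

34.7%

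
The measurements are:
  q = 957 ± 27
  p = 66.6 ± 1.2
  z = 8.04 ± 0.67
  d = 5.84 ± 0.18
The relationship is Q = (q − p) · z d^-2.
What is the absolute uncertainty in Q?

Let u = q − p = 890. δu = √(δq² + δp²) = √(729 + 1.44) = 27.0, so δu/u = 0.0304.
Q is then a monomial in u, z, d:
δQ/Q = √((δu/u)² + (1·δz/z)² + (-2·δd/d)²) = √(0.000921 + 0.00694 + 0.00380) = 0.108
Q = 210, so δQ = 0.108 × 210 = 22.7.

22.7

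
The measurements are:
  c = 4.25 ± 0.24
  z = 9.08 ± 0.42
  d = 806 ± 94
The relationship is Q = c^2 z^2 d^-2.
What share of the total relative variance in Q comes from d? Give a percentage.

(δQ/Q)² = (2·δc/c)² + (2·δz/z)² + (-2·δd/d)²
  c term: (2×0.0565)² = 0.0128
  z term: (2×0.0463)² = 0.00856
  d term: (-2×0.117)² = 0.0544
Total = 0.0757. Share from d = 0.0544/0.0757 = 0.719.

71.9%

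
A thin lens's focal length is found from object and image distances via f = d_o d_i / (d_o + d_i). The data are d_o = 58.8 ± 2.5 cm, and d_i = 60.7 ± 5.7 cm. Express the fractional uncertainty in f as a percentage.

∂f/∂d_o = (d_i/(d_o+d_i))² = 0.258;  ∂f/∂d_i = (d_o/(d_o+d_i))² = 0.242
δf = √((∂f/∂d_o · δd_o)² + (∂f/∂d_i · δd_i)²) = √(0.416 + 1.90) = 1.52 cm
f = 29.9 cm, so δf/f = 1.52/29.9 = 0.0510.

5.10%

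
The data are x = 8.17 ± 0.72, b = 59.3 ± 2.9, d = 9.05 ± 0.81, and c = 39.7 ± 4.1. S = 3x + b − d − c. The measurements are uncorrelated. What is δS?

5.53

S is a linear combination, so absolute uncertainties add in quadrature:
  (3·δx)² = 4.67;  (δb)² = 8.41;  (δd)² = 0.656;  (δc)² = 16.8
δS = √(30.5) = 5.53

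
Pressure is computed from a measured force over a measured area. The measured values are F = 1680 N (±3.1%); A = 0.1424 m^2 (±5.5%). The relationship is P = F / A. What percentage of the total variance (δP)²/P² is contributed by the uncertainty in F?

(δP/P)² = (1·δF/F)² + (-1·δA/A)²
  F term: (1×0.0310)² = 0.000961
  A term: (-1×0.0550)² = 0.00302
Total = 0.00399. Share from F = 0.000961/0.00399 = 0.241.

24.1%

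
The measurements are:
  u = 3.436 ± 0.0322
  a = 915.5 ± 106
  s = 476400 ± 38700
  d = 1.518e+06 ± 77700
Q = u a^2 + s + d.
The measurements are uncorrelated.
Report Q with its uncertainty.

(4.874 ± 0.673) × 10^6

Let p = u·a^2 = 2.88e+06. δp/p = √((1·δu/u)² + (2·δa/a)²) = √(8.78e-05 + 0.0536) = 0.232, so δp = 6.67e+05.
Q = p + s + d: δQ = √(δp² + δs² + δd²) = √(4.45e+11 + 1.5e+09 + 6.04e+09) = 6.73e+05
Q = 4.874e+06.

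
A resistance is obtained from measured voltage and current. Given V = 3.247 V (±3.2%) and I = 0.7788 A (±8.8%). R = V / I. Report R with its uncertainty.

Relative error in a monomial: (δR/R)² = Σ (nᵢ · δxᵢ/xᵢ)².
  (1·δV/V)² = (1×0.0320)² = 0.00102;  (-1·δI/I)² = (-1×0.0880)² = 0.00774
δR/R = √(0.00877) = 0.0936
R = 4.169 Ω, so δR = 0.0936 × 4.169 = 0.390 Ω.

4.169 ± 0.390 Ω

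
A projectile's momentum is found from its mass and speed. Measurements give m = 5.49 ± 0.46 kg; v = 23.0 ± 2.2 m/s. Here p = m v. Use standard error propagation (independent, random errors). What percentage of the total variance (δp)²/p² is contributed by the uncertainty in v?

(δp/p)² = (1·δm/m)² + (1·δv/v)²
  m term: (1×0.0838)² = 0.00702
  v term: (1×0.0957)² = 0.00915
Total = 0.0162. Share from v = 0.00915/0.0162 = 0.566.

56.6%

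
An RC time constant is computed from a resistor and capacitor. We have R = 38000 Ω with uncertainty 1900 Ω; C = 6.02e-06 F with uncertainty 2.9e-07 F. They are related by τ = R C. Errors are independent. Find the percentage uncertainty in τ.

Products/powers → add relative errors in quadrature, weighted by exponent:
  (1·δR/R)² = (1×0.0500)² = 0.00250;  (1·δC/C)² = (1×0.0482)² = 0.00232
δτ/τ = √(0.00482) = 0.0694

6.94%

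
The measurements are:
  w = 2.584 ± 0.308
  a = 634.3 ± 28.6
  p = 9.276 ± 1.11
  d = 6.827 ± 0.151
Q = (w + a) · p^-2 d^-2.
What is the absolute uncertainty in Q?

Let u = w + a = 636.9. δu = √(δw² + δa²) = √(0.0949 + 818) = 28.6, so δu/u = 0.0449.
Q is then a monomial in u, p, d:
δQ/Q = √((δu/u)² + (-2·δp/p)² + (-2·δd/d)²) = √(0.00202 + 0.0573 + 0.00196) = 0.247
Q = 0.1588, so δQ = 0.247 × 0.1588 = 0.0393.

0.0393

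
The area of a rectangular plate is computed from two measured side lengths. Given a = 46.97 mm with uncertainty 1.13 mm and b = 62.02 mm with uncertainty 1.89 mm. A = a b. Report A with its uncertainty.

For a monomial A ∝ a, b, fractional errors add in quadrature:
  (1·δa/a)² = (1×0.0241)² = 0.000579;  (1·δb/b)² = (1×0.0305)² = 0.000929
δA/A = √(0.00151) = 0.0388
A = 2913 mm^2, so δA = 0.0388 × 2913 = 113 mm^2.

2913 ± 113 mm^2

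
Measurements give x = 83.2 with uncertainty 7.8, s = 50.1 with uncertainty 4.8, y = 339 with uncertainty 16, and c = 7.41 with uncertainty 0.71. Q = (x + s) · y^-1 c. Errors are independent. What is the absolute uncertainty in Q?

Let u = x + s = 133. δu = √(δx² + δs²) = √(60.8 + 23.0) = 9.16, so δu/u = 0.0687.
Q is then a monomial in u, y, c:
δQ/Q = √((δu/u)² + (-1·δy/y)² + (1·δc/c)²) = √(0.00472 + 0.00223 + 0.00918) = 0.127
Q = 2.91, so δQ = 0.127 × 2.91 = 0.370.

0.370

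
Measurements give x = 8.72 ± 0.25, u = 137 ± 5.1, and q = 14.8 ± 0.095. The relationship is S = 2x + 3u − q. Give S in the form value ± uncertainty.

414 ± 15.3

Sums and differences: (δS)² = Σ (cᵢ δxᵢ)².
  (2·δx)² = 0.250;  (3·δu)² = 234;  (δq)² = 0.00903
δS = √(234) = 15.3
S = 414.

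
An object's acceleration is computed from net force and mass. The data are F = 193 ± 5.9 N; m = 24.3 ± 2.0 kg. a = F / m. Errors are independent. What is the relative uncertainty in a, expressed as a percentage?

8.78%

a is a product of powers, so relative uncertainties combine in quadrature:
  (1·δF/F)² = (1×0.0306)² = 0.000935;  (-1·δm/m)² = (-1×0.0823)² = 0.00677
δa/a = √(0.00771) = 0.0878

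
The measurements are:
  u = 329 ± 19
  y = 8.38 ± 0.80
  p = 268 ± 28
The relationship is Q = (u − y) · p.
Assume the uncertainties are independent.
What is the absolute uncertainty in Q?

10300

Let w = u − y = 321. δw = √(δu² + δy²) = √(361 + 0.640) = 19.0, so δw/w = 0.0593.
Q is then a monomial in w, p:
δQ/Q = √((δw/w)² + (1·δp/p)²) = √(0.00352 + 0.0109) = 0.120
Q = 85900, so δQ = 0.120 × 85900 = 10300.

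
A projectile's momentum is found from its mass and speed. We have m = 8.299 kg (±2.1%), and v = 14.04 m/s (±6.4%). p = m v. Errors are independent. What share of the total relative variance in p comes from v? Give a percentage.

90.3%

(δp/p)² = (1·δm/m)² + (1·δv/v)²
  m term: (1×0.0210)² = 0.000441
  v term: (1×0.0640)² = 0.00410
Total = 0.00454. Share from v = 0.00410/0.00454 = 0.903.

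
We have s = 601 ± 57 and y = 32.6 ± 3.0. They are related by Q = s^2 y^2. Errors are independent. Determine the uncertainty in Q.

1.01e+08

For a monomial Q ∝ s^2, y^2, fractional errors add in quadrature:
  (2·δs/s)² = (2×0.0948)² = 0.0360;  (2·δy/y)² = (2×0.0920)² = 0.0339
δQ/Q = √(0.0699) = 0.264
Q = 3.84e+08, so δQ = 0.264 × 3.84e+08 = 1.01e+08.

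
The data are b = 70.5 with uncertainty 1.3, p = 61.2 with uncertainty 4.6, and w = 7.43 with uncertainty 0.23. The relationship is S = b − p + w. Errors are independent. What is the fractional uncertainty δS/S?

0.286

Absolute uncertainties add in quadrature for a linear combination:
  (δb)² = 1.69;  (δp)² = 21.2;  (δw)² = 0.0529
δS = √(22.9) = 4.79
S = 16.7, so δS/S = 4.79/16.7 = 0.286.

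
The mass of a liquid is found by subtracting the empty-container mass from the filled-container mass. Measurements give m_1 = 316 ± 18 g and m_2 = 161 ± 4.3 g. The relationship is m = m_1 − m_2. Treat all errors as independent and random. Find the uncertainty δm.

18.5 g

m is a linear combination, so absolute uncertainties add in quadrature:
  (δm_1)² = 324;  (δm_2)² = 18.5
δm = √(342) = 18.5 g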